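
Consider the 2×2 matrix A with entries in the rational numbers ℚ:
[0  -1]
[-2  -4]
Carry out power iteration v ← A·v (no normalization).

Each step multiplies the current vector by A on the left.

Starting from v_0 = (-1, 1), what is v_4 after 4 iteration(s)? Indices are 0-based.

v_0 = (-1, 1).
v_1 = A·v_0 = (-1, -2).
v_2 = A·v_1 = (2, 10).
v_3 = A·v_2 = (-10, -44).
v_4 = A·v_3 = (44, 196).

v_4 = (44, 196)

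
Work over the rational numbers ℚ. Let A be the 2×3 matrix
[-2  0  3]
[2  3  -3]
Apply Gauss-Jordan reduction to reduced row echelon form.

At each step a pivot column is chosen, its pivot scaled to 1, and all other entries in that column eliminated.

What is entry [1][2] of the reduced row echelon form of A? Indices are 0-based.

[1] R0 /= -2  ⇒  (1, 0, -3/2)
     R1 -= 2·R0  ⇒  (0, 3, 0)
[2] R1 /= 3  ⇒  (0, 1, 0)

M[1][2] = 0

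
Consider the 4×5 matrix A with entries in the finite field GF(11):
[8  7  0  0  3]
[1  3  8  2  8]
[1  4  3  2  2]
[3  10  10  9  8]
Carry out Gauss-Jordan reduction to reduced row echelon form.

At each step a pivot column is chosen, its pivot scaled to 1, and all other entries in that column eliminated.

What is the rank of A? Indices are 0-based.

rank = 4

step 1: normalize row 0 (÷8) = (1, 5, 0, 0, 10)
  row 1: subtract 1×row0 = (0, 9, 8, 2, 9)
  row 2: subtract 1×row0 = (0, 10, 3, 2, 3)
  row 3: subtract 3×row0 = (0, 6, 10, 9, 0)
step 2: normalize row 1 (÷9) = (0, 1, 7, 10, 1)
  row 0: subtract 5×row1 = (1, 0, 9, 5, 5)
  row 2: subtract 10×row1 = (0, 0, 10, 1, 4)
  row 3: subtract 6×row1 = (0, 0, 1, 4, 5)
step 3: normalize row 2 (÷10) = (0, 0, 1, 10, 7)
  row 0: subtract 9×row2 = (1, 0, 0, 3, 8)
  row 1: subtract 7×row2 = (0, 1, 0, 6, 7)
  row 3: subtract 1×row2 = (0, 0, 0, 5, 9)
step 4: normalize row 3 (÷5) = (0, 0, 0, 1, 4)
  row 0: subtract 3×row3 = (1, 0, 0, 0, 7)
  row 1: subtract 6×row3 = (0, 1, 0, 0, 5)
  row 2: subtract 10×row3 = (0, 0, 1, 0, 0)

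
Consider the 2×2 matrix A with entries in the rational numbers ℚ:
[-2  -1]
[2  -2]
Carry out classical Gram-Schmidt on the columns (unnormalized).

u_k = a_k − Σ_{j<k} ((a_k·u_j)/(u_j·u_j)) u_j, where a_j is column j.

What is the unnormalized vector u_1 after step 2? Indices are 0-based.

u_1 = (-3/2, -3/2)

Step 1: u_0 = a_0 = (-2, 2).
Step 2: u_1 = a_1 − (-1/4)·u_0 = (-3/2, -3/2).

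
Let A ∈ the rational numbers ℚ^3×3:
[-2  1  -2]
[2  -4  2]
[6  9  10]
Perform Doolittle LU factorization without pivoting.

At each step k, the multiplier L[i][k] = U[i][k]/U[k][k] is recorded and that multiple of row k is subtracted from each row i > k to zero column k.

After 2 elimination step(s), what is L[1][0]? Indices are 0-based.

L[1][0] = -1

[col 0] pivot -2
  R1 -= -1*R0 → (0, -3, 0)  (L[1][0] := -1)
  R2 -= -3*R0 → (0, 12, 4)  (L[2][0] := -3)
[col 1] pivot -3
  R2 -= -4*R1 → (0, 0, 4)  (L[2][1] := -4)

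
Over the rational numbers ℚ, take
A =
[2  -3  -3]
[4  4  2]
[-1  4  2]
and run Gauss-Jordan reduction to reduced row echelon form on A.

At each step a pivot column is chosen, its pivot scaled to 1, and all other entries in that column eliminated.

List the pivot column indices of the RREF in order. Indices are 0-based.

step 1: normalize row 0 (÷2) = (1, -3/2, -3/2)
  row 1: subtract 4×row0 = (0, 10, 8)
  row 2: subtract -1×row0 = (0, 5/2, 1/2)
step 2: normalize row 1 (÷10) = (0, 1, 4/5)
  row 0: subtract -3/2×row1 = (1, 0, -3/10)
  row 2: subtract 5/2×row1 = (0, 0, -3/2)
step 3: normalize row 2 (÷-3/2) = (0, 0, 1)
  row 0: subtract -3/10×row2 = (1, 0, 0)
  row 1: subtract 4/5×row2 = (0, 1, 0)

pivot columns: 0, 1, 2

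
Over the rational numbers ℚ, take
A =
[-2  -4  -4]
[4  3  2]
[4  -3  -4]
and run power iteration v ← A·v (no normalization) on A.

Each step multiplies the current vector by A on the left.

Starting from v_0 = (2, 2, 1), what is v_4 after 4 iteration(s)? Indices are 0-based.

v_0 = (2, 2, 1).
v_1 = A·v_0 = (-16, 16, -2).
v_2 = A·v_1 = (-24, -20, -104).
v_3 = A·v_2 = (544, -364, 380).
v_4 = A·v_3 = (-1152, 1844, 1748).

v_4 = (-1152, 1844, 1748)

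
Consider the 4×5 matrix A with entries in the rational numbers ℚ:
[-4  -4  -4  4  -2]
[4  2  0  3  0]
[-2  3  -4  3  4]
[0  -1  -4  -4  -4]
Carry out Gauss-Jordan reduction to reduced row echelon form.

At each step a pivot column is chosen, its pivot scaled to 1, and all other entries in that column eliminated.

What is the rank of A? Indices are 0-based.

pivot(0,0)=-4: scale R0 → (1, 1, 1, -1, 1/2)
  clear (1,0): R1 −= (4)R0 → (0, -2, -4, 7, -2)
  clear (2,0): R2 −= (-2)R0 → (0, 5, -2, 1, 5)
pivot(1,1)=-2: scale R1 → (0, 1, 2, -7/2, 1)
  clear (0,1): R0 −= (1)R1 → (1, 0, -1, 5/2, -1/2)
  clear (2,1): R2 −= (5)R1 → (0, 0, -12, 37/2, 0)
  clear (3,1): R3 −= (-1)R1 → (0, 0, -2, -15/2, -3)
pivot(2,2)=-12: scale R2 → (0, 0, 1, -37/24, 0)
  clear (0,2): R0 −= (-1)R2 → (1, 0, 0, 23/24, -1/2)
  clear (1,2): R1 −= (2)R2 → (0, 1, 0, -5/12, 1)
  clear (3,2): R3 −= (-2)R2 → (0, 0, 0, -127/12, -3)
pivot(3,3)=-127/12: scale R3 → (0, 0, 0, 1, 36/127)
  clear (0,3): R0 −= (23/24)R3 → (1, 0, 0, 0, -98/127)
  clear (1,3): R1 −= (-5/12)R3 → (0, 1, 0, 0, 142/127)
  clear (2,3): R2 −= (-37/24)R3 → (0, 0, 1, 0, 111/254)

rank = 4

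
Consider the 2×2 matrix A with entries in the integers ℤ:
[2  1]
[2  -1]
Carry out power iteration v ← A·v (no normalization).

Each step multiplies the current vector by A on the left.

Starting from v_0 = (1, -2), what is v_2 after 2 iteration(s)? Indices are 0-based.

v_2 = (4, -4)

v_0 = (1, -2).
v_1 = A·v_0 = (0, 4).
v_2 = A·v_1 = (4, -4).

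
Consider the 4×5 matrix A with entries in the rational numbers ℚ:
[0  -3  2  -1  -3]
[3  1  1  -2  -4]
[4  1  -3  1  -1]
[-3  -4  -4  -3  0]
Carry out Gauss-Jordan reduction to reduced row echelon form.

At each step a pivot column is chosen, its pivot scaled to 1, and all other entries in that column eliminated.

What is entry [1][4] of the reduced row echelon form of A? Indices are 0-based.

pivot(0,0): swap R0↔R1
pivot(0,0)=3: scale R0 → (1, 1/3, 1/3, -2/3, -4/3)
  clear (2,0): R2 −= (4)R0 → (0, -1/3, -13/3, 11/3, 13/3)
  clear (3,0): R3 −= (-3)R0 → (0, -3, -3, -5, -4)
pivot(1,1)=-3: scale R1 → (0, 1, -2/3, 1/3, 1)
  clear (0,1): R0 −= (1/3)R1 → (1, 0, 5/9, -7/9, -5/3)
  clear (2,1): R2 −= (-1/3)R1 → (0, 0, -41/9, 34/9, 14/3)
  clear (3,1): R3 −= (-3)R1 → (0, 0, -5, -4, -1)
pivot(2,2)=-41/9: scale R2 → (0, 0, 1, -34/41, -42/41)
  clear (0,2): R0 −= (5/9)R2 → (1, 0, 0, -13/41, -45/41)
  clear (1,2): R1 −= (-2/3)R2 → (0, 1, 0, -9/41, 13/41)
  clear (3,2): R3 −= (-5)R2 → (0, 0, 0, -334/41, -251/41)
pivot(3,3)=-334/41: scale R3 → (0, 0, 0, 1, 251/334)
  clear (0,3): R0 −= (-13/41)R3 → (1, 0, 0, 0, -287/334)
  clear (1,3): R1 −= (-9/41)R3 → (0, 1, 0, 0, 161/334)
  clear (2,3): R2 −= (-34/41)R3 → (0, 0, 1, 0, -67/167)

M[1][4] = 161/334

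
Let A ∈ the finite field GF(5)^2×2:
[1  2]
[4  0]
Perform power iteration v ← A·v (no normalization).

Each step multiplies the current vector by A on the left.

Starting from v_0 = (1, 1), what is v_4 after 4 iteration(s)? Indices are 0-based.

v_0 = (1, 1).
v_1 = A·v_0 = (3, 4).
v_2 = A·v_1 = (1, 2).
v_3 = A·v_2 = (0, 4).
v_4 = A·v_3 = (3, 0).

v_4 = (3, 0)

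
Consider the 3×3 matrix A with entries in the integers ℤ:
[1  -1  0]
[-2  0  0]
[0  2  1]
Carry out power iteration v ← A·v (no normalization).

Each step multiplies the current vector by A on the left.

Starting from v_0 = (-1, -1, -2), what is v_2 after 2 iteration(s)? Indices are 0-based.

v_0 = (-1, -1, -2).
v_1 = A·v_0 = (0, 2, -4).
v_2 = A·v_1 = (-2, 0, 0).

v_2 = (-2, 0, 0)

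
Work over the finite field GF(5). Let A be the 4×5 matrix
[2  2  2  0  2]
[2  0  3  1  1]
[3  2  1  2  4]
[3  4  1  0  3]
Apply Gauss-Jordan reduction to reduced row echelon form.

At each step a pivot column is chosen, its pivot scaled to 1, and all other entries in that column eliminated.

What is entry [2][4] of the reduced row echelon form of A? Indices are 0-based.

M[2][4] = 4

pivot(0,0)=2: scale R0 → (1, 1, 1, 0, 1)
  clear (1,0): R1 −= (2)R0 → (0, 3, 1, 1, 4)
  clear (2,0): R2 −= (3)R0 → (0, 4, 3, 2, 1)
  clear (3,0): R3 −= (3)R0 → (0, 1, 3, 0, 0)
pivot(1,1)=3: scale R1 → (0, 1, 2, 2, 3)
  clear (0,1): R0 −= (1)R1 → (1, 0, 4, 3, 3)
  clear (2,1): R2 −= (4)R1 → (0, 0, 0, 4, 4)
  clear (3,1): R3 −= (1)R1 → (0, 0, 1, 3, 2)
pivot(2,2): swap R2↔R3
pivot(2,2)=1: scale R2 → (0, 0, 1, 3, 2)
  clear (0,2): R0 −= (4)R2 → (1, 0, 0, 1, 0)
  clear (1,2): R1 −= (2)R2 → (0, 1, 0, 1, 4)
pivot(3,3)=4: scale R3 → (0, 0, 0, 1, 1)
  clear (0,3): R0 −= (1)R3 → (1, 0, 0, 0, 4)
  clear (1,3): R1 −= (1)R3 → (0, 1, 0, 0, 3)
  clear (2,3): R2 −= (3)R3 → (0, 0, 1, 0, 4)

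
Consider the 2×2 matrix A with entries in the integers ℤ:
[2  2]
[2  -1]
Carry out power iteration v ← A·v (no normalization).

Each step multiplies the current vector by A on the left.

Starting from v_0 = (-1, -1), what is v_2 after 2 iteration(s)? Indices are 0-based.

v_0 = (-1, -1).
v_1 = A·v_0 = (-4, -1).
v_2 = A·v_1 = (-10, -7).

v_2 = (-10, -7)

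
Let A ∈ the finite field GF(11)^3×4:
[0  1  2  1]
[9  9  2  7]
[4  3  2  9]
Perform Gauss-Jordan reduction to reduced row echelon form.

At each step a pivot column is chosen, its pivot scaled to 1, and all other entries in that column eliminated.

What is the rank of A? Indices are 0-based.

rank = 3

[1] R0 <-> R1
[1] R0 /= 9  ⇒  (1, 1, 10, 2)
     R2 -= 4·R0  ⇒  (0, 10, 6, 1)
[2] R1 /= 1  ⇒  (0, 1, 2, 1)
     R0 -= 1·R1  ⇒  (1, 0, 8, 1)
     R2 -= 10·R1  ⇒  (0, 0, 8, 2)
[3] R2 /= 8  ⇒  (0, 0, 1, 3)
     R0 -= 8·R2  ⇒  (1, 0, 0, 10)
     R1 -= 2·R2  ⇒  (0, 1, 0, 6)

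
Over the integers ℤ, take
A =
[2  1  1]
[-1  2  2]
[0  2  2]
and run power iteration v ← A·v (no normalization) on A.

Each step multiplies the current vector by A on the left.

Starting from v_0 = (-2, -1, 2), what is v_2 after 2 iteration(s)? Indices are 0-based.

v_2 = (0, 15, 12)

v_0 = (-2, -1, 2).
v_1 = A·v_0 = (-3, 4, 2).
v_2 = A·v_1 = (0, 15, 12).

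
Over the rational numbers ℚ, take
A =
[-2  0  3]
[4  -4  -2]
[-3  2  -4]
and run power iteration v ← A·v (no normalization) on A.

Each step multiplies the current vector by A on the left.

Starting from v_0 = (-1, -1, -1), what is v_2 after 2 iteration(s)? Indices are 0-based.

v_2 = (17, -22, -13)

v_0 = (-1, -1, -1).
v_1 = A·v_0 = (-1, 2, 5).
v_2 = A·v_1 = (17, -22, -13).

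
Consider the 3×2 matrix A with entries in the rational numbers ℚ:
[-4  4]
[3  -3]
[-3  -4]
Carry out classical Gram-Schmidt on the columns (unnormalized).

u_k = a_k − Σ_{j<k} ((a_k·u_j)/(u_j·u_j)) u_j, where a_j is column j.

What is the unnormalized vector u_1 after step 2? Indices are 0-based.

Step 1: u_0 = a_0 = (-4, 3, -3).
Step 2: u_1 = a_1 − (-13/34)·u_0 = (42/17, -63/34, -175/34).

u_1 = (42/17, -63/34, -175/34)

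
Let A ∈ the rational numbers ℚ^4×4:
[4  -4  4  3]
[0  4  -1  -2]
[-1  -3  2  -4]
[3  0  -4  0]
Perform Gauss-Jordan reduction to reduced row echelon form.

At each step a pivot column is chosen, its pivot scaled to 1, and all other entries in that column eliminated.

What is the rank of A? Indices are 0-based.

step 1: normalize row 0 (÷4) = (1, -1, 1, 3/4)
  row 2: subtract -1×row0 = (0, -4, 3, -13/4)
  row 3: subtract 3×row0 = (0, 3, -7, -9/4)
step 2: normalize row 1 (÷4) = (0, 1, -1/4, -1/2)
  row 0: subtract -1×row1 = (1, 0, 3/4, 1/4)
  row 2: subtract -4×row1 = (0, 0, 2, -21/4)
  row 3: subtract 3×row1 = (0, 0, -25/4, -3/4)
step 3: normalize row 2 (÷2) = (0, 0, 1, -21/8)
  row 0: subtract 3/4×row2 = (1, 0, 0, 71/32)
  row 1: subtract -1/4×row2 = (0, 1, 0, -37/32)
  row 3: subtract -25/4×row2 = (0, 0, 0, -549/32)
step 4: normalize row 3 (÷-549/32) = (0, 0, 0, 1)
  row 0: subtract 71/32×row3 = (1, 0, 0, 0)
  row 1: subtract -37/32×row3 = (0, 1, 0, 0)
  row 2: subtract -21/8×row3 = (0, 0, 1, 0)

rank = 4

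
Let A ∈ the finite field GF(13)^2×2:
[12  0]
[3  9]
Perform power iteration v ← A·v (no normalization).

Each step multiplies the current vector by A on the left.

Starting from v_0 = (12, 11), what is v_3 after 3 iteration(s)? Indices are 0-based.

v_0 = (12, 11).
v_1 = A·v_0 = (1, 5).
v_2 = A·v_1 = (12, 9).
v_3 = A·v_2 = (1, 0).

v_3 = (1, 0)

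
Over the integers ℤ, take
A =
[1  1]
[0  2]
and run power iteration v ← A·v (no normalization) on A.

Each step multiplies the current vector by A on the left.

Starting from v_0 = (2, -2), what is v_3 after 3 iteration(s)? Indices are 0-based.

v_0 = (2, -2).
v_1 = A·v_0 = (0, -4).
v_2 = A·v_1 = (-4, -8).
v_3 = A·v_2 = (-12, -16).

v_3 = (-12, -16)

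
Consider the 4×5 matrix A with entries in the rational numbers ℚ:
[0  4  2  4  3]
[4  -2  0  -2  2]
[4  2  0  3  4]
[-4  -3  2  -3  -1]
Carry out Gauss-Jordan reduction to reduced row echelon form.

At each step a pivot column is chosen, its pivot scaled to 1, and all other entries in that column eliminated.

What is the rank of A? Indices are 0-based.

pivot(0,0): swap R0↔R1
pivot(0,0)=4: scale R0 → (1, -1/2, 0, -1/2, 1/2)
  clear (2,0): R2 −= (4)R0 → (0, 4, 0, 5, 2)
  clear (3,0): R3 −= (-4)R0 → (0, -5, 2, -5, 1)
pivot(1,1)=4: scale R1 → (0, 1, 1/2, 1, 3/4)
  clear (0,1): R0 −= (-1/2)R1 → (1, 0, 1/4, 0, 7/8)
  clear (2,1): R2 −= (4)R1 → (0, 0, -2, 1, -1)
  clear (3,1): R3 −= (-5)R1 → (0, 0, 9/2, 0, 19/4)
pivot(2,2)=-2: scale R2 → (0, 0, 1, -1/2, 1/2)
  clear (0,2): R0 −= (1/4)R2 → (1, 0, 0, 1/8, 3/4)
  clear (1,2): R1 −= (1/2)R2 → (0, 1, 0, 5/4, 1/2)
  clear (3,2): R3 −= (9/2)R2 → (0, 0, 0, 9/4, 5/2)
pivot(3,3)=9/4: scale R3 → (0, 0, 0, 1, 10/9)
  clear (0,3): R0 −= (1/8)R3 → (1, 0, 0, 0, 11/18)
  clear (1,3): R1 −= (5/4)R3 → (0, 1, 0, 0, -8/9)
  clear (2,3): R2 −= (-1/2)R3 → (0, 0, 1, 0, 19/18)

rank = 4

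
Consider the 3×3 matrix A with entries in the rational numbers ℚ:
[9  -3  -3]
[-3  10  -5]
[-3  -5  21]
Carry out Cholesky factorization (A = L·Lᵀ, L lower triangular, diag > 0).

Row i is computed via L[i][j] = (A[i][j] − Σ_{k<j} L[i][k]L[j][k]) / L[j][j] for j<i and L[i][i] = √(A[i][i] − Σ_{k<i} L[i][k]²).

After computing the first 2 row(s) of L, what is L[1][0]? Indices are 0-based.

Step 1: L[0][0] = √(9) = 3.
  L[1][0] = (-3) / L[0][0] = -1.
Step 2: L[1][1] = √(9) = 3.

L[1][0] = -1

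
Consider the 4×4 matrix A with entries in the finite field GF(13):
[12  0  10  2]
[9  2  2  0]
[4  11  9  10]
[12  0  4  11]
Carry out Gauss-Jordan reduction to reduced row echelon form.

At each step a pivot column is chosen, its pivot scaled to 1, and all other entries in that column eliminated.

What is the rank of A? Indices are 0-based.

step 1: normalize row 0 (÷12) = (1, 0, 3, 11)
  row 1: subtract 9×row0 = (0, 2, 1, 5)
  row 2: subtract 4×row0 = (0, 11, 10, 5)
  row 3: subtract 12×row0 = (0, 0, 7, 9)
step 2: normalize row 1 (÷2) = (0, 1, 7, 9)
  row 2: subtract 11×row1 = (0, 0, 11, 10)
step 3: normalize row 2 (÷11) = (0, 0, 1, 8)
  row 0: subtract 3×row2 = (1, 0, 0, 0)
  row 1: subtract 7×row2 = (0, 1, 0, 5)
  row 3: subtract 7×row2 = (0, 0, 0, 5)
step 4: normalize row 3 (÷5) = (0, 0, 0, 1)
  row 1: subtract 5×row3 = (0, 1, 0, 0)
  row 2: subtract 8×row3 = (0, 0, 1, 0)

rank = 4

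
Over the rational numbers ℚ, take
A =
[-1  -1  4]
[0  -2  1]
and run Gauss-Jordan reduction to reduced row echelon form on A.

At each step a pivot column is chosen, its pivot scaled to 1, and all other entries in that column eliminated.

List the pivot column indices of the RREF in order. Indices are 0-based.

pivot columns: 0, 1

pivot(0,0)=-1: scale R0 → (1, 1, -4)
pivot(1,1)=-2: scale R1 → (0, 1, -1/2)
  clear (0,1): R0 −= (1)R1 → (1, 0, -7/2)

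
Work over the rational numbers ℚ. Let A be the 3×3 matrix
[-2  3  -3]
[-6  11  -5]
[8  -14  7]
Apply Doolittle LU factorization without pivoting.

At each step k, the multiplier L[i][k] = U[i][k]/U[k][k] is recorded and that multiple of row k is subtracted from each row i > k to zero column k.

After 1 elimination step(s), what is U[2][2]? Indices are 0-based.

[col 0] pivot -2
  R1 -= 3*R0 → (0, 2, 4)  (L[1][0] := 3)
  R2 -= -4*R0 → (0, -2, -5)  (L[2][0] := -4)

U[2][2] = -5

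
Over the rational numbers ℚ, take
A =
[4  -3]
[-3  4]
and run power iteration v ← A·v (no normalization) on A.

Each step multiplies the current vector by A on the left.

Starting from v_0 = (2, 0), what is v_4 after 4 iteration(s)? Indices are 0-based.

v_0 = (2, 0).
v_1 = A·v_0 = (8, -6).
v_2 = A·v_1 = (50, -48).
v_3 = A·v_2 = (344, -342).
v_4 = A·v_3 = (2402, -2400).

v_4 = (2402, -2400)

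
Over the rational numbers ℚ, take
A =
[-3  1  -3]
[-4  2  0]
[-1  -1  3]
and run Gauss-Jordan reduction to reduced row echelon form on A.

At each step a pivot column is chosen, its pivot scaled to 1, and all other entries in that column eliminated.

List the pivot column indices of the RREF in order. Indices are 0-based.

pivot columns: 0, 1, 2

step 1: normalize row 0 (÷-3) = (1, -1/3, 1)
  row 1: subtract -4×row0 = (0, 2/3, 4)
  row 2: subtract -1×row0 = (0, -4/3, 4)
step 2: normalize row 1 (÷2/3) = (0, 1, 6)
  row 0: subtract -1/3×row1 = (1, 0, 3)
  row 2: subtract -4/3×row1 = (0, 0, 12)
step 3: normalize row 2 (÷12) = (0, 0, 1)
  row 0: subtract 3×row2 = (1, 0, 0)
  row 1: subtract 6×row2 = (0, 1, 0)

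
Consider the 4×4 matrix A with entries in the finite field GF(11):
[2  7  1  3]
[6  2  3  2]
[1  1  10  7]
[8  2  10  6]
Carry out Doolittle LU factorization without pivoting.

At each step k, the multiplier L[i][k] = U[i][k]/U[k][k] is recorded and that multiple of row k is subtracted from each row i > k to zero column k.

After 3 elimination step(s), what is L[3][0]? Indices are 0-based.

[col 0] pivot 2
  R1 -= 3*R0 → (0, 3, 0, 4)  (L[1][0] := 3)
  R2 -= 6*R0 → (0, 3, 4, 0)  (L[2][0] := 6)
  R3 -= 4*R0 → (0, 7, 6, 5)  (L[3][0] := 4)
[col 1] pivot 3
  R2 -= 1*R1 → (0, 0, 4, 7)  (L[2][1] := 1)
  R3 -= 6*R1 → (0, 0, 6, 3)  (L[3][1] := 6)
[col 2] pivot 4
  R3 -= 7*R2 → (0, 0, 0, 9)  (L[3][2] := 7)

L[3][0] = 4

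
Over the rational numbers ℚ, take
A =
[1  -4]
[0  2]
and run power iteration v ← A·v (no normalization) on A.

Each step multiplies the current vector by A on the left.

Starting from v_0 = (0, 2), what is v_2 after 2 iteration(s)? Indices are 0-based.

v_2 = (-24, 8)

v_0 = (0, 2).
v_1 = A·v_0 = (-8, 4).
v_2 = A·v_1 = (-24, 8).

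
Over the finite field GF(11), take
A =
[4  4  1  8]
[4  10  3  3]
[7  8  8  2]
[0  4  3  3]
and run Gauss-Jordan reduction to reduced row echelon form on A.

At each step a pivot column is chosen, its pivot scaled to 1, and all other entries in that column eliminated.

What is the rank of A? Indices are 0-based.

rank = 4

[1] R0 /= 4  ⇒  (1, 1, 3, 2)
     R1 -= 4·R0  ⇒  (0, 6, 2, 6)
     R2 -= 7·R0  ⇒  (0, 1, 9, 10)
[2] R1 /= 6  ⇒  (0, 1, 4, 1)
     R0 -= 1·R1  ⇒  (1, 0, 10, 1)
     R2 -= 1·R1  ⇒  (0, 0, 5, 9)
     R3 -= 4·R1  ⇒  (0, 0, 9, 10)
[3] R2 /= 5  ⇒  (0, 0, 1, 4)
     R0 -= 10·R2  ⇒  (1, 0, 0, 5)
     R1 -= 4·R2  ⇒  (0, 1, 0, 7)
     R3 -= 9·R2  ⇒  (0, 0, 0, 7)
[4] R3 /= 7  ⇒  (0, 0, 0, 1)
     R0 -= 5·R3  ⇒  (1, 0, 0, 0)
     R1 -= 7·R3  ⇒  (0, 1, 0, 0)
     R2 -= 4·R3  ⇒  (0, 0, 1, 0)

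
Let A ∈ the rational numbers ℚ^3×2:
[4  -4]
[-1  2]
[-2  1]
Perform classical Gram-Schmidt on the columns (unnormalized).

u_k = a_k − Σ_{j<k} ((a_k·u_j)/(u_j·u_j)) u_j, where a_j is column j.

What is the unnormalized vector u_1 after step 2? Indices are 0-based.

u_1 = (-4/21, 22/21, -19/21)

Step 1: u_0 = a_0 = (4, -1, -2).
Step 2: u_1 = a_1 − (-20/21)·u_0 = (-4/21, 22/21, -19/21).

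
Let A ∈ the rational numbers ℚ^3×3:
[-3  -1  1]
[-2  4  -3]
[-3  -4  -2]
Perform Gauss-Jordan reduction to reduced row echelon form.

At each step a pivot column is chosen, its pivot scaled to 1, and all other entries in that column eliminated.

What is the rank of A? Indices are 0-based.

rank = 3

step 1: normalize row 0 (÷-3) = (1, 1/3, -1/3)
  row 1: subtract -2×row0 = (0, 14/3, -11/3)
  row 2: subtract -3×row0 = (0, -3, -3)
step 2: normalize row 1 (÷14/3) = (0, 1, -11/14)
  row 0: subtract 1/3×row1 = (1, 0, -1/14)
  row 2: subtract -3×row1 = (0, 0, -75/14)
step 3: normalize row 2 (÷-75/14) = (0, 0, 1)
  row 0: subtract -1/14×row2 = (1, 0, 0)
  row 1: subtract -11/14×row2 = (0, 1, 0)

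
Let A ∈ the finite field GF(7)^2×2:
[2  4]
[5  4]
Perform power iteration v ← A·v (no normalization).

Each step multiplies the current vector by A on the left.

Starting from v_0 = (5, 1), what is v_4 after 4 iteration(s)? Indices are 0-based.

v_0 = (5, 1).
v_1 = A·v_0 = (0, 1).
v_2 = A·v_1 = (4, 4).
v_3 = A·v_2 = (3, 1).
v_4 = A·v_3 = (3, 5).

v_4 = (3, 5)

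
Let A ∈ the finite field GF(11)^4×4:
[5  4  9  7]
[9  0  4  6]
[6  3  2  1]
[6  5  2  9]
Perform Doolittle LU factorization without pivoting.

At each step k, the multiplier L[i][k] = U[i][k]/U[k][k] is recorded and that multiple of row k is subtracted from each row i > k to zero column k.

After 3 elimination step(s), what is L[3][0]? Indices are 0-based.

L[3][0] = 10

k=0: U[0][0]=5
  eliminate (1,0): mult=4, new row 1: (0, 6, 1, 0); set L[1][0]=4
  eliminate (2,0): mult=10, new row 2: (0, 7, 0, 8); set L[2][0]=10
  eliminate (3,0): mult=10, new row 3: (0, 9, 0, 5); set L[3][0]=10
k=1: U[1][1]=6
  eliminate (2,1): mult=3, new row 2: (0, 0, 8, 8); set L[2][1]=3
  eliminate (3,1): mult=7, new row 3: (0, 0, 4, 5); set L[3][1]=7
k=2: U[2][2]=8
  eliminate (3,2): mult=6, new row 3: (0, 0, 0, 1); set L[3][2]=6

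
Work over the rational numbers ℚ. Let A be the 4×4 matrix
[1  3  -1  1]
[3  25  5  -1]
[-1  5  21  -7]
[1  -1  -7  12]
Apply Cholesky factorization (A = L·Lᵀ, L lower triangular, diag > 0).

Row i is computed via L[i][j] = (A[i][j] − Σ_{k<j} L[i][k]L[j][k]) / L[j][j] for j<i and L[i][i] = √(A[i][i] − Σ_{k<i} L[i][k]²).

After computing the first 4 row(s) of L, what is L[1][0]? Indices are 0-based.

L[1][0] = 3

Step 1: L[0][0] = √(1) = 1.
  L[1][0] = (3) / L[0][0] = 3.
Step 2: L[1][1] = √(16) = 4.
  L[2][0] = (-1) / L[0][0] = -1.
  L[2][1] = (8) / L[1][1] = 2.
Step 3: L[2][2] = √(16) = 4.
  L[3][0] = (1) / L[0][0] = 1.
  L[3][1] = (-4) / L[1][1] = -1.
  L[3][2] = (-4) / L[2][2] = -1.
Step 4: L[3][3] = √(9) = 3.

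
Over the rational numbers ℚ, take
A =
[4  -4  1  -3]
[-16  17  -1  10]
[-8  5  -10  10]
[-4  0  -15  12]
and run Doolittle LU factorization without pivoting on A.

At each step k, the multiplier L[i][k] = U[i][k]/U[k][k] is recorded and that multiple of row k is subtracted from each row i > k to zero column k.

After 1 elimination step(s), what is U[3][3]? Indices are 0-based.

k=0: U[0][0]=4
  eliminate (1,0): mult=-4, new row 1: (0, 1, 3, -2); set L[1][0]=-4
  eliminate (2,0): mult=-2, new row 2: (0, -3, -8, 4); set L[2][0]=-2
  eliminate (3,0): mult=-1, new row 3: (0, -4, -14, 9); set L[3][0]=-1

U[3][3] = 9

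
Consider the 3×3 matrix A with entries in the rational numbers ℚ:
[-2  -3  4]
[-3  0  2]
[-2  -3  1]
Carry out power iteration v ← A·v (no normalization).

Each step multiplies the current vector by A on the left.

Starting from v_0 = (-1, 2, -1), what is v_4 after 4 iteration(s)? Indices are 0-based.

v_0 = (-1, 2, -1).
v_1 = A·v_0 = (-8, 1, -5).
v_2 = A·v_1 = (-7, 14, 8).
v_3 = A·v_2 = (4, 37, -20).
v_4 = A·v_3 = (-199, -52, -139).

v_4 = (-199, -52, -139)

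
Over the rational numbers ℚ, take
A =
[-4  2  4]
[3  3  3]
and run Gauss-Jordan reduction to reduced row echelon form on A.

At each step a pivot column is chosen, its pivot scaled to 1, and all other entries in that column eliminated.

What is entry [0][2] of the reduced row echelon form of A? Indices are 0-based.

M[0][2] = -1/3

step 1: normalize row 0 (÷-4) = (1, -1/2, -1)
  row 1: subtract 3×row0 = (0, 9/2, 6)
step 2: normalize row 1 (÷9/2) = (0, 1, 4/3)
  row 0: subtract -1/2×row1 = (1, 0, -1/3)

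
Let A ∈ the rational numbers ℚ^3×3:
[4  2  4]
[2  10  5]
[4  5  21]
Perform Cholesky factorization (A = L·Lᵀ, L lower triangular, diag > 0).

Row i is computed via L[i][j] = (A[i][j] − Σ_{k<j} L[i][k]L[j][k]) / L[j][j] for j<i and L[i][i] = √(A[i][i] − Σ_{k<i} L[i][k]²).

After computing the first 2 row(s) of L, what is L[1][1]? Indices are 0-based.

Step 1: L[0][0] = √(4) = 2.
  L[1][0] = (2) / L[0][0] = 1.
Step 2: L[1][1] = √(9) = 3.

L[1][1] = 3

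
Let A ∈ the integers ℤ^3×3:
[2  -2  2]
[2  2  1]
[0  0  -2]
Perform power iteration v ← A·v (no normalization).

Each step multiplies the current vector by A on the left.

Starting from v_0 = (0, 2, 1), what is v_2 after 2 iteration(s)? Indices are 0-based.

v_0 = (0, 2, 1).
v_1 = A·v_0 = (-2, 5, -2).
v_2 = A·v_1 = (-18, 4, 4).

v_2 = (-18, 4, 4)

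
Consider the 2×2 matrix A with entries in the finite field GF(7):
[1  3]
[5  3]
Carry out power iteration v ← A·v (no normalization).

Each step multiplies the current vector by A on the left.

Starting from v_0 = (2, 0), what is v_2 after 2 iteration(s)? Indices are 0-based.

v_2 = (4, 5)

v_0 = (2, 0).
v_1 = A·v_0 = (2, 3).
v_2 = A·v_1 = (4, 5).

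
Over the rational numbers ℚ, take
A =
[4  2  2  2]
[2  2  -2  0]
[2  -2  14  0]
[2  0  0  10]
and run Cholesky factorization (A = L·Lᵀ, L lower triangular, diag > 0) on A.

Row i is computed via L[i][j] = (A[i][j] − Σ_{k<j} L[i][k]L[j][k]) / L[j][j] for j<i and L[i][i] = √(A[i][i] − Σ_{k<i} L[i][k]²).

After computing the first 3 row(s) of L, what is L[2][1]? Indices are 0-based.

Step 1: L[0][0] = √(4) = 2.
  L[1][0] = (2) / L[0][0] = 1.
Step 2: L[1][1] = √(1) = 1.
  L[2][0] = (2) / L[0][0] = 1.
  L[2][1] = (-3) / L[1][1] = -3.
Step 3: L[2][2] = √(4) = 2.

L[2][1] = -3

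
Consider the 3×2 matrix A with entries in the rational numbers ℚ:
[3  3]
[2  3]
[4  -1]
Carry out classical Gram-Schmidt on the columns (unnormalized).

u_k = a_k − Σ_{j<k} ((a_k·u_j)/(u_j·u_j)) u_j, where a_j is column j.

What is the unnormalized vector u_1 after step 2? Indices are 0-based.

u_1 = (54/29, 65/29, -73/29)

Step 1: u_0 = a_0 = (3, 2, 4).
Step 2: u_1 = a_1 − (11/29)·u_0 = (54/29, 65/29, -73/29).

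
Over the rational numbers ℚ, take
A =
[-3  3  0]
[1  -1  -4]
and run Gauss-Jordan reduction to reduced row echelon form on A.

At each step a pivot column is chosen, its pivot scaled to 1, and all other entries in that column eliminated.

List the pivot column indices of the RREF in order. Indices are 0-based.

pivot(0,0)=-3: scale R0 → (1, -1, 0)
  clear (1,0): R1 −= (1)R0 → (0, 0, -4)
col 1: no nonzero at/below row 1; advance.
pivot(1,2)=-4: scale R1 → (0, 0, 1)

pivot columns: 0, 2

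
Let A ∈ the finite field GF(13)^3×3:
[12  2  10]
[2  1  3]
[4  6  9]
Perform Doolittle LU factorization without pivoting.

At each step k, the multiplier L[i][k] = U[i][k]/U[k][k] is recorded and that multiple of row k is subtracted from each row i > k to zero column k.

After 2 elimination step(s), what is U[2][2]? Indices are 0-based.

[col 0] pivot 12
  R1 -= 11*R0 → (0, 5, 10)  (L[1][0] := 11)
  R2 -= 9*R0 → (0, 1, 10)  (L[2][0] := 9)
[col 1] pivot 5
  R2 -= 8*R1 → (0, 0, 8)  (L[2][1] := 8)

U[2][2] = 8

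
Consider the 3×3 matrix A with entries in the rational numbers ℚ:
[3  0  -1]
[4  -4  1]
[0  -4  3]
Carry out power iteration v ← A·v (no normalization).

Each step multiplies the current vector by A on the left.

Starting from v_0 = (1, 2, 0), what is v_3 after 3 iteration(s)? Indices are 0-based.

v_3 = (59, -20, -104)

v_0 = (1, 2, 0).
v_1 = A·v_0 = (3, -4, -8).
v_2 = A·v_1 = (17, 20, -8).
v_3 = A·v_2 = (59, -20, -104).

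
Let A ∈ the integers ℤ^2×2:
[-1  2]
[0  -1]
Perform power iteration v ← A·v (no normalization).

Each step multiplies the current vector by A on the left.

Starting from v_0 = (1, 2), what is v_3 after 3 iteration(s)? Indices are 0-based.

v_0 = (1, 2).
v_1 = A·v_0 = (3, -2).
v_2 = A·v_1 = (-7, 2).
v_3 = A·v_2 = (11, -2).

v_3 = (11, -2)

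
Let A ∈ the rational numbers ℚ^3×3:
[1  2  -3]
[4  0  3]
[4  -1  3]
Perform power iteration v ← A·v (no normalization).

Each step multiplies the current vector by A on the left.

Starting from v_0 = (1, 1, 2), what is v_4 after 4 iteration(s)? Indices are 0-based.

v_4 = (75, -100, -75)

v_0 = (1, 1, 2).
v_1 = A·v_0 = (-3, 10, 9).
v_2 = A·v_1 = (-10, 15, 5).
v_3 = A·v_2 = (5, -25, -40).
v_4 = A·v_3 = (75, -100, -75).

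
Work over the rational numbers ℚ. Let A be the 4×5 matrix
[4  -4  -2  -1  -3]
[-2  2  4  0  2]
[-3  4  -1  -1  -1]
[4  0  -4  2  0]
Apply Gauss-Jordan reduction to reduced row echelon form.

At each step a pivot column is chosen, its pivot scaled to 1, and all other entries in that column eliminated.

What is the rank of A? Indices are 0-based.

step 1: normalize row 0 (÷4) = (1, -1, -1/2, -1/4, -3/4)
  row 1: subtract -2×row0 = (0, 0, 3, -1/2, 1/2)
  row 2: subtract -3×row0 = (0, 1, -5/2, -7/4, -13/4)
  row 3: subtract 4×row0 = (0, 4, -2, 3, 3)
step 2: exchange rows 1,2
step 2: normalize row 1 (÷1) = (0, 1, -5/2, -7/4, -13/4)
  row 0: subtract -1×row1 = (1, 0, -3, -2, -4)
  row 3: subtract 4×row1 = (0, 0, 8, 10, 16)
step 3: normalize row 2 (÷3) = (0, 0, 1, -1/6, 1/6)
  row 0: subtract -3×row2 = (1, 0, 0, -5/2, -7/2)
  row 1: subtract -5/2×row2 = (0, 1, 0, -13/6, -17/6)
  row 3: subtract 8×row2 = (0, 0, 0, 34/3, 44/3)
step 4: normalize row 3 (÷34/3) = (0, 0, 0, 1, 22/17)
  row 0: subtract -5/2×row3 = (1, 0, 0, 0, -9/34)
  row 1: subtract -13/6×row3 = (0, 1, 0, 0, -1/34)
  row 2: subtract -1/6×row3 = (0, 0, 1, 0, 13/34)

rank = 4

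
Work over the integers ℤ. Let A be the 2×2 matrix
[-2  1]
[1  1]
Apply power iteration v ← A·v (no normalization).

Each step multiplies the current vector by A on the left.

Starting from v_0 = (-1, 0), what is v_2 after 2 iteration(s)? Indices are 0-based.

v_0 = (-1, 0).
v_1 = A·v_0 = (2, -1).
v_2 = A·v_1 = (-5, 1).

v_2 = (-5, 1)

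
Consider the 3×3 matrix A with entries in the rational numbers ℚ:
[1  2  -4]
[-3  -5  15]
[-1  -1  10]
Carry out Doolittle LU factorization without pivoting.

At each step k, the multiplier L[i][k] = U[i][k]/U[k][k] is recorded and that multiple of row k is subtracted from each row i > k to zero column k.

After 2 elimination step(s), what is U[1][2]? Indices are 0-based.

U[1][2] = 3

[col 0] pivot 1
  R1 -= -3*R0 → (0, 1, 3)  (L[1][0] := -3)
  R2 -= -1*R0 → (0, 1, 6)  (L[2][0] := -1)
[col 1] pivot 1
  R2 -= 1*R1 → (0, 0, 3)  (L[2][1] := 1)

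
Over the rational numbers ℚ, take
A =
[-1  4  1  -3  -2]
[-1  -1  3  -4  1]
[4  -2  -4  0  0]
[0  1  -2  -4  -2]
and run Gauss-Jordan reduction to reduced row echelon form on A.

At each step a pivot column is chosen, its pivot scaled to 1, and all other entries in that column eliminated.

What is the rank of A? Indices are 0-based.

step 1: normalize row 0 (÷-1) = (1, -4, -1, 3, 2)
  row 1: subtract -1×row0 = (0, -5, 2, -1, 3)
  row 2: subtract 4×row0 = (0, 14, 0, -12, -8)
step 2: normalize row 1 (÷-5) = (0, 1, -2/5, 1/5, -3/5)
  row 0: subtract -4×row1 = (1, 0, -13/5, 19/5, -2/5)
  row 2: subtract 14×row1 = (0, 0, 28/5, -74/5, 2/5)
  row 3: subtract 1×row1 = (0, 0, -8/5, -21/5, -7/5)
step 3: normalize row 2 (÷28/5) = (0, 0, 1, -37/14, 1/14)
  row 0: subtract -13/5×row2 = (1, 0, 0, -43/14, -3/14)
  row 1: subtract -2/5×row2 = (0, 1, 0, -6/7, -4/7)
  row 3: subtract -8/5×row2 = (0, 0, 0, -59/7, -9/7)
step 4: normalize row 3 (÷-59/7) = (0, 0, 0, 1, 9/59)
  row 0: subtract -43/14×row3 = (1, 0, 0, 0, 15/59)
  row 1: subtract -6/7×row3 = (0, 1, 0, 0, -26/59)
  row 2: subtract -37/14×row3 = (0, 0, 1, 0, 28/59)

rank = 4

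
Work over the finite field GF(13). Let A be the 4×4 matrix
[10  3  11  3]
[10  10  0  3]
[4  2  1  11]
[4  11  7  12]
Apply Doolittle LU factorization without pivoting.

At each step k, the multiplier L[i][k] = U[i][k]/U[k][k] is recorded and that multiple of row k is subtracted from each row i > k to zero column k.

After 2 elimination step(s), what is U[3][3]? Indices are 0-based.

Step 1: pivot at (0,0) is 10.
  row1 ← row1 − (1)·row0  ⇒  L[1][0]=1, U row1=(0, 7, 2, 0)
  row2 ← row2 − (3)·row0  ⇒  L[2][0]=3, U row2=(0, 6, 7, 2)
  row3 ← row3 − (3)·row0  ⇒  L[3][0]=3, U row3=(0, 2, 0, 3)
Step 2: pivot at (1,1) is 7.
  row2 ← row2 − (12)·row1  ⇒  L[2][1]=12, U row2=(0, 0, 9, 2)
  row3 ← row3 − (4)·row1  ⇒  L[3][1]=4, U row3=(0, 0, 5, 3)

U[3][3] = 3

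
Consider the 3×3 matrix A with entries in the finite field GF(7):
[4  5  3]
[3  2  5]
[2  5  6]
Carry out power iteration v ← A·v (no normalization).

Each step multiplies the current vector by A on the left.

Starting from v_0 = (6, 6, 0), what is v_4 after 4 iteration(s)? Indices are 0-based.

v_0 = (6, 6, 0).
v_1 = A·v_0 = (5, 2, 0).
v_2 = A·v_1 = (2, 5, 6).
v_3 = A·v_2 = (2, 4, 2).
v_4 = A·v_3 = (6, 3, 1).

v_4 = (6, 3, 1)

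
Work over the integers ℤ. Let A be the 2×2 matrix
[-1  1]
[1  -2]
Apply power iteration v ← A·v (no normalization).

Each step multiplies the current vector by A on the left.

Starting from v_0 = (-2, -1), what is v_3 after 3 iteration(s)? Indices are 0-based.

v_0 = (-2, -1).
v_1 = A·v_0 = (1, 0).
v_2 = A·v_1 = (-1, 1).
v_3 = A·v_2 = (2, -3).

v_3 = (2, -3)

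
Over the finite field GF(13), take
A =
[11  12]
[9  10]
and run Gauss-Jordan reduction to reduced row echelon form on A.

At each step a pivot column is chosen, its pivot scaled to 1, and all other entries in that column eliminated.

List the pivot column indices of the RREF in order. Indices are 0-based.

pivot(0,0)=11: scale R0 → (1, 7)
  clear (1,0): R1 −= (9)R0 → (0, 12)
pivot(1,1)=12: scale R1 → (0, 1)
  clear (0,1): R0 −= (7)R1 → (1, 0)

pivot columns: 0, 1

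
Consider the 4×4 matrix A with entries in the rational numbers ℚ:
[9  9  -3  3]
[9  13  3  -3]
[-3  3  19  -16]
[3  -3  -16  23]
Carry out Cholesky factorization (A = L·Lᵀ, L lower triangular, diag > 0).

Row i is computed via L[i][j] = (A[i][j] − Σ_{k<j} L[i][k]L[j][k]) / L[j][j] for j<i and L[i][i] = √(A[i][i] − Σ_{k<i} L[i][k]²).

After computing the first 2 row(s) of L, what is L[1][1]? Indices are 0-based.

L[1][1] = 2

Step 1: L[0][0] = √(9) = 3.
  L[1][0] = (9) / L[0][0] = 3.
Step 2: L[1][1] = √(4) = 2.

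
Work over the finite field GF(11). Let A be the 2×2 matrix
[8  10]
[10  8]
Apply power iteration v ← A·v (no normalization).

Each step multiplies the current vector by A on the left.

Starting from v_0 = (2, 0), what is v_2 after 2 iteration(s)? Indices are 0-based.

v_2 = (9, 1)

v_0 = (2, 0).
v_1 = A·v_0 = (5, 9).
v_2 = A·v_1 = (9, 1).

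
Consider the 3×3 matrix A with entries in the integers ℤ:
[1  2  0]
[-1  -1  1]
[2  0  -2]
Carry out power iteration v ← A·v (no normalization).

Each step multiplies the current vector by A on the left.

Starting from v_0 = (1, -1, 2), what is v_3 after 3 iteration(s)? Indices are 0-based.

v_0 = (1, -1, 2).
v_1 = A·v_0 = (-1, 2, -2).
v_2 = A·v_1 = (3, -3, 2).
v_3 = A·v_2 = (-3, 2, 2).

v_3 = (-3, 2, 2)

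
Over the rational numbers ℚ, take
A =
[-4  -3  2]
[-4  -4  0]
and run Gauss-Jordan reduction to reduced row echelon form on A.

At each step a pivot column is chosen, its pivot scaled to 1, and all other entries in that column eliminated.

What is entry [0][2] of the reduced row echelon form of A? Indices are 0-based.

M[0][2] = -2

step 1: normalize row 0 (÷-4) = (1, 3/4, -1/2)
  row 1: subtract -4×row0 = (0, -1, -2)
step 2: normalize row 1 (÷-1) = (0, 1, 2)
  row 0: subtract 3/4×row1 = (1, 0, -2)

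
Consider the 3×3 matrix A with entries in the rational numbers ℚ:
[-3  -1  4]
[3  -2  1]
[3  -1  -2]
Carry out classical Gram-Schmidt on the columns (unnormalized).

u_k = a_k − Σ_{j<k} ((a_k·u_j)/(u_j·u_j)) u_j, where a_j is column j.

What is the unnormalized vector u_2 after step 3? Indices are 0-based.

u_2 = (-2/7, 4/7, -6/7)

Step 1: u_0 = a_0 = (-3, 3, 3).
Step 2: u_1 = a_1 − (-2/9)·u_0 = (-5/3, -4/3, -1/3).
Step 3: u_2 = a_2 − (-5/9)·u_0 − (-11/7)·u_1 = (-2/7, 4/7, -6/7).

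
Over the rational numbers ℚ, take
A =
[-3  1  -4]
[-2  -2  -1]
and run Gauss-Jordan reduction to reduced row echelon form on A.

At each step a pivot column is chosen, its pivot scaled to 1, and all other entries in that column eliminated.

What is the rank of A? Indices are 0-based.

rank = 2

step 1: normalize row 0 (÷-3) = (1, -1/3, 4/3)
  row 1: subtract -2×row0 = (0, -8/3, 5/3)
step 2: normalize row 1 (÷-8/3) = (0, 1, -5/8)
  row 0: subtract -1/3×row1 = (1, 0, 9/8)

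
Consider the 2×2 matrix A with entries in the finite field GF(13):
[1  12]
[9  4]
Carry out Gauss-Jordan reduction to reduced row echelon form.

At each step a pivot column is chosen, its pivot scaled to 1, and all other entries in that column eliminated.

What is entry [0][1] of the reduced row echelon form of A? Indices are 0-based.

pivot(0,0)=1: scale R0 → (1, 12)
  clear (1,0): R1 −= (9)R0 → (0, 0)
col 1: no nonzero at/below row 1; advance.

M[0][1] = 12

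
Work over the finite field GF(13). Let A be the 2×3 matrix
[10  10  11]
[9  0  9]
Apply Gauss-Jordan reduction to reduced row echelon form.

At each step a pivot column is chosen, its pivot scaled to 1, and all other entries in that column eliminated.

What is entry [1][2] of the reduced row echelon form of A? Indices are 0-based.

[1] R0 /= 10  ⇒  (1, 1, 5)
     R1 -= 9·R0  ⇒  (0, 4, 3)
[2] R1 /= 4  ⇒  (0, 1, 4)
     R0 -= 1·R1  ⇒  (1, 0, 1)

M[1][2] = 4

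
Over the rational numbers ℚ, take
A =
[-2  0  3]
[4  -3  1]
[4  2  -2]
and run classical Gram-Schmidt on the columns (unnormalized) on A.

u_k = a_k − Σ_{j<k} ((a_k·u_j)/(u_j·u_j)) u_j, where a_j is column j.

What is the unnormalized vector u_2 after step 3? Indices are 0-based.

u_2 = (260/113, 52/113, 78/113)

Step 1: u_0 = a_0 = (-2, 4, 4).
Step 2: u_1 = a_1 − (-1/9)·u_0 = (-2/9, -23/9, 22/9).
Step 3: u_2 = a_2 − (-5/18)·u_0 − (-73/113)·u_1 = (260/113, 52/113, 78/113).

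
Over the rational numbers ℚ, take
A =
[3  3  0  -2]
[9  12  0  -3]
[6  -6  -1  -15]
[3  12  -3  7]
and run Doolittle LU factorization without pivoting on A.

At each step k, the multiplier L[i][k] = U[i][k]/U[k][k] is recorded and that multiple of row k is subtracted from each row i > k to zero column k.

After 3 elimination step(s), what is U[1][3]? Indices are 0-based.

k=0: U[0][0]=3
  eliminate (1,0): mult=3, new row 1: (0, 3, 0, 3); set L[1][0]=3
  eliminate (2,0): mult=2, new row 2: (0, -12, -1, -11); set L[2][0]=2
  eliminate (3,0): mult=1, new row 3: (0, 9, -3, 9); set L[3][0]=1
k=1: U[1][1]=3
  eliminate (2,1): mult=-4, new row 2: (0, 0, -1, 1); set L[2][1]=-4
  eliminate (3,1): mult=3, new row 3: (0, 0, -3, 0); set L[3][1]=3
k=2: U[2][2]=-1
  eliminate (3,2): mult=3, new row 3: (0, 0, 0, -3); set L[3][2]=3

U[1][3] = 3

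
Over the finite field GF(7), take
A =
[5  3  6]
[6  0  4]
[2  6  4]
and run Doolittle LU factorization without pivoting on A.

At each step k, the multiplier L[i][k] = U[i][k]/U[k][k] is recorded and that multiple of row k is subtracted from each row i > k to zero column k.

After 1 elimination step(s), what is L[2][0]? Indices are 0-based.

L[2][0] = 6

k=0: U[0][0]=5
  eliminate (1,0): mult=4, new row 1: (0, 2, 1); set L[1][0]=4
  eliminate (2,0): mult=6, new row 2: (0, 2, 3); set L[2][0]=6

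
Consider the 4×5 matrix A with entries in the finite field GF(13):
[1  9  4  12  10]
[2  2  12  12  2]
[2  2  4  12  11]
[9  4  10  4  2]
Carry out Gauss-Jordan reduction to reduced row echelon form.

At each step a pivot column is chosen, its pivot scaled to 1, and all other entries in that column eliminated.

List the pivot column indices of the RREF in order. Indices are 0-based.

step 1: normalize row 0 (÷1) = (1, 9, 4, 12, 10)
  row 1: subtract 2×row0 = (0, 10, 4, 1, 8)
  row 2: subtract 2×row0 = (0, 10, 9, 1, 4)
  row 3: subtract 9×row0 = (0, 1, 0, 0, 3)
step 2: normalize row 1 (÷10) = (0, 1, 3, 4, 6)
  row 0: subtract 9×row1 = (1, 0, 3, 2, 8)
  row 2: subtract 10×row1 = (0, 0, 5, 0, 9)
  row 3: subtract 1×row1 = (0, 0, 10, 9, 10)
step 3: normalize row 2 (÷5) = (0, 0, 1, 0, 7)
  row 0: subtract 3×row2 = (1, 0, 0, 2, 0)
  row 1: subtract 3×row2 = (0, 1, 0, 4, 11)
  row 3: subtract 10×row2 = (0, 0, 0, 9, 5)
step 4: normalize row 3 (÷9) = (0, 0, 0, 1, 2)
  row 0: subtract 2×row3 = (1, 0, 0, 0, 9)
  row 1: subtract 4×row3 = (0, 1, 0, 0, 3)

pivot columns: 0, 1, 2, 3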